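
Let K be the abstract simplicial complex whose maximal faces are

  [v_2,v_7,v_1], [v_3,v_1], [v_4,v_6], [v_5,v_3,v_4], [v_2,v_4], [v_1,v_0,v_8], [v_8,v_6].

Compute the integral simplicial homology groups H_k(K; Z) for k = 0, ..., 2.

Take the total order v_0 < v_1 < v_2 < v_3 < v_4 < v_5 < v_6 < v_7 < v_8 on the vertex set. Then K (dimension 2) consists of the simplices:

  0-simplices (9): [v_0], [v_1], [v_2], [v_3], [v_4], [v_5], [v_6], [v_7], [v_8]
  1-simplices (13): [v_0,v_1], [v_0,v_8], [v_1,v_2], [v_1,v_3], [v_1,v_7], [v_1,v_8], [v_2,v_4], [v_2,v_7], [v_3,v_4], [v_3,v_5], [v_4,v_5], [v_4,v_6], [v_6,v_8]
  2-simplices (3): [v_0,v_1,v_8], [v_1,v_2,v_7], [v_3,v_4,v_5]

giving chain groups C_0 ≅ Z^9, C_1 ≅ Z^13, C_2 ≅ Z^3.

The boundary map ∂_1: C_1 → C_0 sends each edge [p,q] (with p < q) to q − p.
The resulting 9×13 matrix has rank 8, and its Smith normal form has invariant factors (1,1,1,1,1,1,1,1).

∂_2: C_2 → C_1 acts by ∂[p,q,r] = [q,r] − [p,r] + [p,q]. For instance
  ∂[v_1,v_2,v_7] = [v_2,v_7] − [v_1,v_7] + [v_1,v_2],
  ∂[v_3,v_4,v_5] = [v_4,v_5] − [v_3,v_5] + [v_3,v_4].
The resulting 13×3 matrix has rank 3, and its Smith normal form has invariant factors (1,1,1).

Computing H_k = (kernel of ∂_k) / (image of ∂_{k+1}):

  H_0: rank C_0 − rank ∂_1 = 9 − 8 = 1, and the invariant factors of ∂_1 are all 1, so H_0 ≅ Z.
  H_1: rank ker ∂_1 − rank ∂_2 = (13 − 8) − 3 = 2, and the invariant factors of ∂_2 are all 1, so H_1 ≅ Z^2.
  H_2: rank ker ∂_2 − rank ∂_3 = (3 − 3) − 0 = 0, and there is no ∂_3, so H_2 ≅ 0.

H_0 ≅ Z,  H_1 ≅ Z^2,  H_2 = 0.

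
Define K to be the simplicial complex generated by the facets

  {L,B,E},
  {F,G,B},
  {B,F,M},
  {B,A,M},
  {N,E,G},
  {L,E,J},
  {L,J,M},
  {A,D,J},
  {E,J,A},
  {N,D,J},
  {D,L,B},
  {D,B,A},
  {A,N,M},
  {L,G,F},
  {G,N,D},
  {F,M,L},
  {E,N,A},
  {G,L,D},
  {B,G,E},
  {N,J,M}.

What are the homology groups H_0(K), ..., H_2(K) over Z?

H_0 ≅ Z,  H_1 ≅ Z ⊕ Z/2,  H_2 = 0.

Fix the vertex order A < B < D < E < F < G < J < L < M < N and write every simplex with vertices in increasing order. Then dim K = 2 and the simplices of K are:

  0-simplices (10): A, B, D, E, F, G, J, L, M, N
  1-simplices (30): AB, AD, AE, AJ, AM, AN, BD, BE, BF, BG, BL, BM, DG, DJ, DL, DN, EG, EJ, EL, EN, FG, FL, FM, GL, GN, JL, JM, JN, LM, MN
  2-simplices (20): ABD, ABM, ADJ, AEJ, AEN, AMN, BDL, BEG, BEL, BFG, BFM, DGL, DGN, DJN, EGN, EJL, FGL, FLM, JLM, JMN

giving chain groups C_0 ≅ Z^10, C_1 ≅ Z^30, C_2 ≅ Z^20.

∂_1: C_1 → C_0 maps an edge to its endpoints' difference, ∂[p,q] = q − p. For instance
  ∂BE = E − B.
As a 10×30 matrix over Z this has rank 9, with invariant factors (1,1,1,1,1,1,1,1,1).

Boundary ∂_2: C_2 → C_1 acts by ∂[p,q,r] = [q,r] − [p,r] + [p,q]. For instance
  ∂EJL = JL − EL + EJ,
  ∂AMN = MN − AN + AM.
The 30×20 boundary matrix has rank 20 and Smith normal form diag(1,1,1,1,1,1,1,1,1,1,1,1,1,1,1,1,1,1,1,2).

Computing H_k = (kernel of ∂_k) / (image of ∂_{k+1}):

  H_0: rank C_0 − rank ∂_1 = 10 − 9 = 1, and the invariant factors of ∂_1 are all 1, so H_0 ≅ Z.
  H_1: rank ker ∂_1 − rank ∂_2 = (30 − 9) − 20 = 1, and ∂_2 has invariant factor 2 > 1, so H_1 ≅ Z ⊕ Z/2.
  H_2: rank ker ∂_2 − rank ∂_3 = (20 − 20) − 0 = 0, and there is no ∂_3, so H_2 ≅ 0.

(K is a triangulation of the Klein bottle.)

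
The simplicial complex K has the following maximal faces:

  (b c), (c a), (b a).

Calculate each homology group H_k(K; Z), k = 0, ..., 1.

We work with the vertex ordering a < b < c. The simplices of K, each written with vertices in increasing order, are:

  0-simplices (3): a, b, c
  1-simplices (3): ab, ac, bc

giving chain groups C_0 ≅ Z^3, C_1 ≅ Z^3.

∂_1: C_1 → C_0 maps an edge to its endpoints' difference, ∂[p,q] = q − p. For instance
  ∂ac = c − a.
The resulting 3×3 matrix has rank 2, and its Smith normal form has invariant factors (1,1).

From H_k ≅ ker(∂_k) / im(∂_{k+1}) we obtain:

  H_0: rank C_0 − rank ∂_1 = 3 − 2 = 1, and the invariant factors of ∂_1 are all 1, so H_0 = Z.
  H_1: rank ker ∂_1 − rank ∂_2 = (3 − 2) − 0 = 1, and there is no ∂_2, so H_1 = Z.

H_0 ≅ Z,  H_1 ≅ Z.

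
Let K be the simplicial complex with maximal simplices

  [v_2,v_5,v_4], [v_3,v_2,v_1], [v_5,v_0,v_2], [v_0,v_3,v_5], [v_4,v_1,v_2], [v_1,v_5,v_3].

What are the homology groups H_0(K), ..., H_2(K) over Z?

We work with the vertex ordering v_0 < v_1 < v_2 < v_3 < v_4 < v_5. The simplices of K, each written with vertices in increasing order, are:

  0-simplices (6): [v_0], [v_1], [v_2], [v_3], [v_4], [v_5]
  1-simplices (12): [v_0,v_2], [v_0,v_3], [v_0,v_5], [v_1,v_2], [v_1,v_3], [v_1,v_4], [v_1,v_5], [v_2,v_3], [v_2,v_4], [v_2,v_5], [v_3,v_5], [v_4,v_5]
  2-simplices (6): [v_0,v_2,v_5], [v_0,v_3,v_5], [v_1,v_2,v_3], [v_1,v_2,v_4], [v_1,v_3,v_5], [v_2,v_4,v_5]

giving chain groups C_0 ≅ Z^6, C_1 ≅ Z^12, C_2 ≅ Z^6.

∂_1: C_1 → C_0 maps an edge to its endpoints' difference, ∂[p,q] = q − p. For instance
  ∂[v_0,v_2] = [v_2] − [v_0].
The 6×12 boundary matrix has rank 5 and Smith normal form diag(1,1,1,1,1).

∂_2: C_2 → C_1 maps a triangle to the signed sum of its edges. For instance
  ∂[v_0,v_3,v_5] = [v_3,v_5] − [v_0,v_5] + [v_0,v_3],
  ∂[v_1,v_2,v_4] = [v_2,v_4] − [v_1,v_4] + [v_1,v_2].
The resulting 12×6 matrix has rank 6, and its Smith normal form has invariant factors (1,1,1,1,1,1).

Now H_k = ker ∂_k / im ∂_{k+1}, so:

  H_0: rank C_0 − rank ∂_1 = 6 − 5 = 1, and the invariant factors of ∂_1 are all 1, so H_0 = Z.
  H_1: rank ker ∂_1 − rank ∂_2 = (12 − 5) − 6 = 1, and the invariant factors of ∂_2 are all 1, so H_1 = Z.
  H_2: rank ker ∂_2 − rank ∂_3 = (6 − 6) − 0 = 0, and there is no ∂_3, so H_2 = 0.

(K is a triangulation of the cylinder S^1 x I.)

H_0 = Z,  H_1 = Z,  H_2 = 0.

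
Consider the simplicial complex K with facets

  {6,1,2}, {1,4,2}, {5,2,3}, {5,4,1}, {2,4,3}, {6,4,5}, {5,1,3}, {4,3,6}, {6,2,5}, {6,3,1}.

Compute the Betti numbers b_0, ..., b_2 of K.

b_0 = 1, b_1 = 0, b_2 = 0.

Take the total order 1 < 2 < 3 < 4 < 5 < 6 on the vertex set. Then K (dimension 2) consists of the simplices:

  0-simplices (6): [1], [2], [3], [4], [5], [6]
  1-simplices (15): [1,2], [1,3], [1,4], [1,5], [1,6], [2,3], [2,4], [2,5], [2,6], [3,4], [3,5], [3,6], [4,5], [4,6], [5,6]
  2-simplices (10): [1,2,4], [1,2,6], [1,3,5], [1,3,6], [1,4,5], [2,3,4], [2,3,5], [2,5,6], [3,4,6], [4,5,6]

giving chain groups C_0 ≅ Z^6, C_1 ≅ Z^15, C_2 ≅ Z^10.

The boundary map ∂_1: C_1 → C_0 maps an edge to its endpoints' difference, ∂[p,q] = q − p. For instance
  ∂[1,3] = [3] − [1].
The 6×15 boundary matrix has rank 5 and Smith normal form diag(1,1,1,1,1).

Boundary ∂_2: C_2 → C_1 sends each 2-simplex [p,q,r] to [q,r] − [p,r] + [p,q]. For instance
  ∂[1,3,5] = [3,5] − [1,5] + [1,3],
  ∂[2,3,5] = [3,5] − [2,5] + [2,3].
The resulting 15×10 matrix has rank 10, and its Smith normal form has invariant factors (1,1,1,1,1,1,1,1,1,2).

Reading off H_k = ker ∂_k / im ∂_{k+1}:

  H_0: rank C_0 − rank ∂_1 = 6 − 5 = 1, and the invariant factors of ∂_1 are all 1, so H_0 = Z.
  H_1: rank ker ∂_1 − rank ∂_2 = (15 − 5) − 10 = 0, and ∂_2 has invariant factor 2 > 1, so H_1 = Z/2.
  H_2: rank ker ∂_2 − rank ∂_3 = (10 − 10) − 0 = 0, and there is no ∂_3, so H_2 = 0.

As a check, the Euler characteristic is 6 − 15 + 10 = 1, which agrees with 1 − 0 + 0 = 1.

Hence the Betti numbers are b_0 = 1, b_1 = 0, b_2 = 0.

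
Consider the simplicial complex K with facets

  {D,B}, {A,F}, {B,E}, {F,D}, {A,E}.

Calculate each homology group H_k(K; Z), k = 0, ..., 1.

H_0 = Z,  H_1 = Z.

Take the total order A < B < D < E < F on the vertex set. Then K (dimension 1) consists of the simplices:

  0-simplices (5): A, B, D, E, F
  1-simplices (5): AE, AF, BD, BE, DF

so the chain groups are C_0 ≅ Z^5, C_1 ≅ Z^5.

The boundary map ∂_1: C_1 → C_0 maps an edge to its endpoints' difference, ∂[p,q] = q − p. For instance
  ∂BE = E − B.
The 5×5 boundary matrix has rank 4 and Smith normal form diag(1,1,1,1).

Computing H_k = (kernel of ∂_k) / (image of ∂_{k+1}):

  H_0: rank C_0 − rank ∂_1 = 5 − 4 = 1, and the invariant factors of ∂_1 are all 1, so H_0 = Z.
  H_1: rank ker ∂_1 − rank ∂_2 = (5 − 4) − 0 = 1, and there is no ∂_2, so H_1 = Z.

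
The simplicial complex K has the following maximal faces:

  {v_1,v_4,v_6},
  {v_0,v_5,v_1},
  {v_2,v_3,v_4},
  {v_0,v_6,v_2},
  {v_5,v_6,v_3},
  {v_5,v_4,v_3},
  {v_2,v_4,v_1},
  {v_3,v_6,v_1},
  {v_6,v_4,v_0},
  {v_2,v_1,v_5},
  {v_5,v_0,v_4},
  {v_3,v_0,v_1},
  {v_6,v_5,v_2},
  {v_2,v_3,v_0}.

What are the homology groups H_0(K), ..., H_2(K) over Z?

K has 7 vertices, 21 edges, 14 triangles.
rank ∂_0 = 0, rank ∂_1 = 6 ⇒ b_0 = 7 − 0 − 6 = 1; all invariant factors of ∂_1 are 1 so no torsion. So H_0 ≅ Z.
rank ∂_1 = 6, rank ∂_2 = 13 ⇒ b_1 = 21 − 6 − 13 = 2; all invariant factors of ∂_2 are 1 so no torsion. So H_1 ≅ Z^2.
rank ∂_2 = 13, rank ∂_3 = 0 ⇒ b_2 = 14 − 13 − 0 = 1. So H_2 ≅ Z.

H_0 ≅ Z,  H_1 ≅ Z^2,  H_2 ≅ Z.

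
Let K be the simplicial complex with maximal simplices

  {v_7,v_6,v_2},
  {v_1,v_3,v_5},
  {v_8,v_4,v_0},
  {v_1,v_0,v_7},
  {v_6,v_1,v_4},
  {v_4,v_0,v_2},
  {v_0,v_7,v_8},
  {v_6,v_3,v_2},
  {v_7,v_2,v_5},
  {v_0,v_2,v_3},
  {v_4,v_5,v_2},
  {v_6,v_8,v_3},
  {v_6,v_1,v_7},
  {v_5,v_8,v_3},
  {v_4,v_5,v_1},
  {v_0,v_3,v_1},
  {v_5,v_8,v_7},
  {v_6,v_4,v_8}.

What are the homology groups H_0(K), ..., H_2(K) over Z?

Take the total order v_0 < v_1 < v_2 < v_3 < v_4 < v_5 < v_6 < v_7 < v_8 on the vertex set. Then K (dimension 2) consists of the simplices:

  0-simplices (9): [v_0], [v_1], [v_2], [v_3], [v_4], [v_5], [v_6], [v_7], [v_8]
  1-simplices (27): (27 of them)
  2-simplices (18): (18 of them)

so the chain groups are C_0 ≅ Z^9, C_1 ≅ Z^27, C_2 ≅ Z^18.

Boundary ∂_1: C_1 → C_0 maps an edge to its endpoints' difference, ∂[p,q] = q − p. For instance
  ∂[v_6,v_8] = [v_8] − [v_6].
The 9×27 boundary matrix has rank 8 and Smith normal form diag(1,1,1,1,1,1,1,1).

The boundary map ∂_2: C_2 → C_1 sends each 2-simplex [p,q,r] to [q,r] − [p,r] + [p,q]. For instance
  ∂[v_1,v_6,v_7] = [v_6,v_7] − [v_1,v_7] + [v_1,v_6],
  ∂[v_2,v_6,v_7] = [v_6,v_7] − [v_2,v_7] + [v_2,v_6].
The resulting 27×18 matrix has rank 17, and its Smith normal form has invariant factors (1,1,1,1,1,1,1,1,1,1,1,1,1,1,1,1,1).

Reading off H_k = ker ∂_k / im ∂_{k+1}:

  H_0: rank C_0 − rank ∂_1 = 9 − 8 = 1, and the invariant factors of ∂_1 are all 1, so H_0 = Z.
  H_1: rank ker ∂_1 − rank ∂_2 = (27 − 8) − 17 = 2, and the invariant factors of ∂_2 are all 1, so H_1 = Z^2.
  H_2: rank ker ∂_2 − rank ∂_3 = (18 − 17) − 0 = 1, and there is no ∂_3, so H_2 = Z.

(K is a triangulation of the torus T^2.)

H_0 = Z,  H_1 = Z^2,  H_2 = Z.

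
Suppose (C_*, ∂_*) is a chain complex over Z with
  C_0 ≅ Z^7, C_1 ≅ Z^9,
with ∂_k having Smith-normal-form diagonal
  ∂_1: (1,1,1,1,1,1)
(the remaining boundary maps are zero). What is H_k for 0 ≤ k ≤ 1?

H_0 ≅ Z,  H_1 ≅ Z^3.

H_0: b_0 = 7 − 0 − 6 = 1; torsion from ∂_1 factors > 1: none. So H_0 ≅ Z.
H_1: b_1 = 9 − 6 − 0 = 3; torsion from ∂_2 factors > 1: none. So H_1 ≅ Z^3.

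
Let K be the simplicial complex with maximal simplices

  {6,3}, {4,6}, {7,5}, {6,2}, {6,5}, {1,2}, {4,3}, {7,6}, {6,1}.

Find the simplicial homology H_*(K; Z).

H_0 ≅ Z,  H_1 ≅ Z^3.

K has 7 vertices, 9 edges.
rank ∂_0 = 0, rank ∂_1 = 6 ⇒ b_0 = 7 − 0 − 6 = 1; all invariant factors of ∂_1 are 1 so no torsion. So H_0 ≅ Z.
rank ∂_1 = 6, rank ∂_2 = 0 ⇒ b_1 = 9 − 6 − 0 = 3. So H_1 ≅ Z^3.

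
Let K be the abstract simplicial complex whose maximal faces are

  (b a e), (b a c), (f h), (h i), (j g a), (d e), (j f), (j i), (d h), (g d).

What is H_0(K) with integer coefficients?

H_0 ≅ Z.

K has 10 vertices, 15 edges, 3 triangles.
rank ∂_0 = 0, rank ∂_1 = 9 ⇒ b_0 = 10 − 0 − 9 = 1; all invariant factors of ∂_1 are 1 so no torsion. So H_0 = Z.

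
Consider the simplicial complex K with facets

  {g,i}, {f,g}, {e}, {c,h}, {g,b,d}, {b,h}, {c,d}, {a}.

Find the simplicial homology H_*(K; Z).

H_0 ≅ Z^3,  H_1 ≅ Z,  H_2 = 0.

K has 9 vertices, 8 edges, 1 triangle.
rank ∂_0 = 0, rank ∂_1 = 6 ⇒ b_0 = 9 − 0 − 6 = 3; all invariant factors of ∂_1 are 1 so no torsion. So H_0 = Z^3.
rank ∂_1 = 6, rank ∂_2 = 1 ⇒ b_1 = 8 − 6 − 1 = 1; all invariant factors of ∂_2 are 1 so no torsion. So H_1 = Z.
rank ∂_2 = 1, rank ∂_3 = 0 ⇒ b_2 = 1 − 1 − 0 = 0. So H_2 = 0.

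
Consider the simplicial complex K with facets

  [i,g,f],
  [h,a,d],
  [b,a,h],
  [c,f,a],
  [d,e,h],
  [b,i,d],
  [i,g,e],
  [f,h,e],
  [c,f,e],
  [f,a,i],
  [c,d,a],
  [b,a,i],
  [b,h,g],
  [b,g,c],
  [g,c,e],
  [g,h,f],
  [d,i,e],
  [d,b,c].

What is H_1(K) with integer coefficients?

Order the vertices as a < b < c < d < e < f < g < h < i. Listing each simplex with vertices in this order, K has dimension 2 with simplices:

  0-simplices (9): a, b, c, d, e, f, g, h, i
  1-simplices (27): ab, ac, ad, af, ah, ai, bc, bd, bg, bh, bi, cd, ce, cf, cg, de, dh, di, ef, eg, eh, ei, fg, fh, fi, gh, gi
  2-simplices (18): abh, abi, acd, acf, adh, afi, bcd, bcg, bdi, bgh, cef, ceg, deh, dei, efh, egi, fgh, fgi

so the chain groups are C_0 ≅ Z^9, C_1 ≅ Z^27, C_2 ≅ Z^18.

The boundary map ∂_1: C_1 → C_0 maps an edge to its endpoints' difference, ∂[p,q] = q − p.
As a 9×27 matrix over Z this has rank 8, with invariant factors (1,1,1,1,1,1,1,1).

Boundary ∂_2: C_2 → C_1 sends each 2-simplex [p,q,r] to [q,r] − [p,r] + [p,q]. For instance
  ∂afi = fi − ai + af,
  ∂bcd = cd − bd + bc.
This gives a 27×18 integer matrix of rank 18; reducing to Smith normal form yields diagonal entries (1,1,1,1,1,1,1,1,1,1,1,1,1,1,1,1,1,2).

From H_k ≅ ker(∂_k) / im(∂_{k+1}) we obtain:

  H_1: rank ker ∂_1 − rank ∂_2 = (27 − 8) − 18 = 1, and ∂_2 has invariant factor 2 > 1, so H_1 = Z ⊕ Z/2.

(K is a triangulation of the Klein bottle.)

H_1 = Z ⊕ Z/2.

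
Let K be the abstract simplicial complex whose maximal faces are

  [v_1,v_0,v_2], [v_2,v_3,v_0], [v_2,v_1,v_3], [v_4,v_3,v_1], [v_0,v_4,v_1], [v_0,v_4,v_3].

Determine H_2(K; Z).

H_2 = Z.

Order the vertices as v_0 < v_1 < v_2 < v_3 < v_4. Listing each simplex with vertices in this order, K has dimension 2 with simplices:

  0-simplices (5): [v_0], [v_1], [v_2], [v_3], [v_4]
  1-simplices (9): [v_0,v_1], [v_0,v_2], [v_0,v_3], [v_0,v_4], [v_1,v_2], [v_1,v_3], [v_1,v_4], [v_2,v_3], [v_3,v_4]
  2-simplices (6): [v_0,v_1,v_2], [v_0,v_1,v_4], [v_0,v_2,v_3], [v_0,v_3,v_4], [v_1,v_2,v_3], [v_1,v_3,v_4]

giving chain groups C_0 ≅ Z^5, C_1 ≅ Z^9, C_2 ≅ Z^6.

∂_1: C_1 → C_0 is given by ∂[p,q] = [q] − [p].
This gives a 5×9 integer matrix of rank 4; reducing to Smith normal form yields diagonal entries (1,1,1,1).

Boundary ∂_2: C_2 → C_1 acts by ∂[p,q,r] = [q,r] − [p,r] + [p,q]. For instance
  ∂[v_0,v_2,v_3] = [v_2,v_3] − [v_0,v_3] + [v_0,v_2],
  ∂[v_0,v_1,v_2] = [v_1,v_2] − [v_0,v_2] + [v_0,v_1].
The 9×6 boundary matrix has rank 5 and Smith normal form diag(1,1,1,1,1).

Reading off H_k = ker ∂_k / im ∂_{k+1}:

  H_2: rank ker ∂_2 − rank ∂_3 = (6 − 5) − 0 = 1, and there is no ∂_3, so H_2 ≅ Z.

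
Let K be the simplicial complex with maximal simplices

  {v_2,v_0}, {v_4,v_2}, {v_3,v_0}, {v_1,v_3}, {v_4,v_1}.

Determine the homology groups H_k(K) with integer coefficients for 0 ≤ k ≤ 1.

K has 5 vertices, 5 edges.
rank ∂_0 = 0, rank ∂_1 = 4 ⇒ b_0 = 5 − 0 − 4 = 1; all invariant factors of ∂_1 are 1 so no torsion. So H_0 ≅ Z.
rank ∂_1 = 4, rank ∂_2 = 0 ⇒ b_1 = 5 − 4 − 0 = 1. So H_1 ≅ Z.

H_0 = Z,  H_1 = Z.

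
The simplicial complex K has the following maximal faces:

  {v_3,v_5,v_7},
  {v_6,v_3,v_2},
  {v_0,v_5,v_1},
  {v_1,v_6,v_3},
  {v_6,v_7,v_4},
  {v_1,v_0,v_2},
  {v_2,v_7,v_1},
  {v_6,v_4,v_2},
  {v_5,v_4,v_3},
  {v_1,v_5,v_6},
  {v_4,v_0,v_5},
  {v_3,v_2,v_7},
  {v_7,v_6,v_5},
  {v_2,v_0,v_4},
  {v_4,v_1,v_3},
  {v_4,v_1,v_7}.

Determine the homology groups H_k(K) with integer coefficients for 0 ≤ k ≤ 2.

Take the total order v_0 < v_1 < v_2 < v_3 < v_4 < v_5 < v_6 < v_7 on the vertex set. Then K (dimension 2) consists of the simplices:

  0-simplices (8): [v_0], [v_1], [v_2], [v_3], [v_4], [v_5], [v_6], [v_7]
  1-simplices (24): (24 of them)
  2-simplices (16): (16 of them)

Hence C_0 ≅ Z^8, C_1 ≅ Z^24, C_2 ≅ Z^16.

The boundary map ∂_1: C_1 → C_0 is given by ∂[p,q] = [q] − [p]. For instance
  ∂[v_0,v_4] = [v_4] − [v_0].
The 8×24 boundary matrix has rank 7 and Smith normal form diag(1,1,1,1,1,1,1).

The boundary map ∂_2: C_2 → C_1 sends each 2-simplex [p,q,r] to [q,r] − [p,r] + [p,q]. For instance
  ∂[v_1,v_5,v_6] = [v_5,v_6] − [v_1,v_6] + [v_1,v_5],
  ∂[v_3,v_4,v_5] = [v_4,v_5] − [v_3,v_5] + [v_3,v_4].
As a 24×16 matrix over Z this has rank 15, with invariant factors (1,1,1,1,1,1,1,1,1,1,1,1,1,1,1).

From H_k ≅ ker(∂_k) / im(∂_{k+1}) we obtain:

  H_0: rank C_0 − rank ∂_1 = 8 − 7 = 1, and the invariant factors of ∂_1 are all 1, so H_0 ≅ Z.
  H_1: rank ker ∂_1 − rank ∂_2 = (24 − 7) − 15 = 2, and the invariant factors of ∂_2 are all 1, so H_1 ≅ Z^2.
  H_2: rank ker ∂_2 − rank ∂_3 = (16 − 15) − 0 = 1, and there is no ∂_3, so H_2 ≅ Z.

H_0 = Z,  H_1 = Z^2,  H_2 = Z.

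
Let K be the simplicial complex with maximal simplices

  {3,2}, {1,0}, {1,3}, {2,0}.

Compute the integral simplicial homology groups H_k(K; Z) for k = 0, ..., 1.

H_0 = Z,  H_1 = Z.

Fix the vertex order 0 < 1 < 2 < 3 and write every simplex with vertices in increasing order. Then dim K = 1 and the simplices of K are:

  0-simplices (4): [0], [1], [2], [3]
  1-simplices (4): [0,1], [0,2], [1,3], [2,3]

Hence C_0 ≅ Z^4, C_1 ≅ Z^4.

The boundary map ∂_1: C_1 → C_0 maps an edge to its endpoints' difference, ∂[p,q] = q − p. For instance
  ∂[1,3] = [3] − [1].
This gives a 4×4 integer matrix of rank 3; reducing to Smith normal form yields diagonal entries (1,1,1).

From H_k ≅ ker(∂_k) / im(∂_{k+1}) we obtain:

  H_0: rank C_0 − rank ∂_1 = 4 − 3 = 1, and the invariant factors of ∂_1 are all 1, so H_0 = Z.
  H_1: rank ker ∂_1 − rank ∂_2 = (4 − 3) − 0 = 1, and there is no ∂_2, so H_1 = Z.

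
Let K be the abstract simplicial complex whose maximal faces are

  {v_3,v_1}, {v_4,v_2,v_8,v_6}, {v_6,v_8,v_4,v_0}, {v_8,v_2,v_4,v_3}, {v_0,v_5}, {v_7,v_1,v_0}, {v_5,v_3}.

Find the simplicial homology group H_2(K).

Fix the vertex order v_0 < v_1 < v_2 < v_3 < v_4 < v_5 < v_6 < v_7 < v_8 and write every simplex with vertices in increasing order. Then dim K = 3 and the simplices of K are:

  0-simplices (9): [v_0], [v_1], [v_2], [v_3], [v_4], [v_5], [v_6], [v_7], [v_8]
  1-simplices (18): (18 of them)
  2-simplices (11): (11 of them)
  3-simplices (3): [v_0,v_4,v_6,v_8], [v_2,v_3,v_4,v_8], [v_2,v_4,v_6,v_8]

so the chain groups are C_0 ≅ Z^9, C_1 ≅ Z^18, C_2 ≅ Z^11, C_3 ≅ Z^3.

Boundary ∂_1: C_1 → C_0 is given by ∂[p,q] = [q] − [p].
This gives a 9×18 integer matrix of rank 8; reducing to Smith normal form yields diagonal entries (1,1,1,1,1,1,1,1).

The boundary map ∂_2: C_2 → C_1 sends each 2-simplex [p,q,r] to [q,r] − [p,r] + [p,q]. For instance
  ∂[v_3,v_4,v_8] = [v_4,v_8] − [v_3,v_8] + [v_3,v_4],
  ∂[v_2,v_3,v_4] = [v_3,v_4] − [v_2,v_4] + [v_2,v_3].
The resulting 18×11 matrix has rank 8, and its Smith normal form has invariant factors (1,1,1,1,1,1,1,1).

The boundary map ∂_3: C_3 → C_2 sends each 3-simplex σ to the alternating sum Σ_i (−1)^i (σ with its i-th vertex removed). For instance
  ∂[v_2,v_3,v_4,v_8] = [v_3,v_4,v_8] − [v_2,v_4,v_8] + [v_2,v_3,v_8] − [v_2,v_3,v_4],
  ∂[v_2,v_4,v_6,v_8] = [v_4,v_6,v_8] − [v_2,v_6,v_8] + [v_2,v_4,v_8] − [v_2,v_4,v_6].
The resulting 11×3 matrix has rank 3, and its Smith normal form has invariant factors (1,1,1).

Reading off H_k = ker ∂_k / im ∂_{k+1}:

  H_2: rank ker ∂_2 − rank ∂_3 = (11 − 8) − 3 = 0, and the invariant factors of ∂_3 are all 1, so H_2 = 0.

H_2 = 0.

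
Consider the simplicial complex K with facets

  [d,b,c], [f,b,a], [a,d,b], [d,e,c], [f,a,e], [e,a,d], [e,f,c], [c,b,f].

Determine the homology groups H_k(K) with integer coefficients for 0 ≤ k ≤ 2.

H_0 ≅ Z,  H_1 = 0,  H_2 ≅ Z.

Take the total order a < b < c < d < e < f on the vertex set. Then K (dimension 2) consists of the simplices:

  0-simplices (6): a, b, c, d, e, f
  1-simplices (12): ab, ad, ae, af, bc, bd, bf, cd, ce, cf, de, ef
  2-simplices (8): abd, abf, ade, aef, bcd, bcf, cde, cef

giving chain groups C_0 ≅ Z^6, C_1 ≅ Z^12, C_2 ≅ Z^8.

∂_1: C_1 → C_0 maps an edge to its endpoints' difference, ∂[p,q] = q − p.
As a 6×12 matrix over Z this has rank 5, with invariant factors (1,1,1,1,1).

∂_2: C_2 → C_1 maps a triangle to the signed sum of its edges. For instance
  ∂cef = ef − cf + ce,
  ∂aef = ef − af + ae.
This gives a 12×8 integer matrix of rank 7; reducing to Smith normal form yields diagonal entries (1,1,1,1,1,1,1).

Computing H_k = (kernel of ∂_k) / (image of ∂_{k+1}):

  H_0: rank C_0 − rank ∂_1 = 6 − 5 = 1, and the invariant factors of ∂_1 are all 1, so H_0 = Z.
  H_1: rank ker ∂_1 − rank ∂_2 = (12 − 5) − 7 = 0, and the invariant factors of ∂_2 are all 1, so H_1 = 0.
  H_2: rank ker ∂_2 − rank ∂_3 = (8 − 7) − 0 = 1, and there is no ∂_3, so H_2 = Z.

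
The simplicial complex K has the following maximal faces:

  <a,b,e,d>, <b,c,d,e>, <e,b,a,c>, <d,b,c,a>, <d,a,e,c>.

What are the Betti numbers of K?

b_0 = 1, b_1 = 0, b_2 = 0, b_3 = 1.

Take the total order a < b < c < d < e on the vertex set. Then K (dimension 3) consists of the simplices:

  0-simplices (5): a, b, c, d, e
  1-simplices (10): ab, ac, ad, ae, bc, bd, be, cd, ce, de
  2-simplices (10): abc, abd, abe, acd, ace, ade, bcd, bce, bde, cde
  3-simplices (5): abcd, abce, abde, acde, bcde

so the chain groups are C_0 ≅ Z^5, C_1 ≅ Z^10, C_2 ≅ Z^10, C_3 ≅ Z^5.

Boundary ∂_1: C_1 → C_0 sends each edge [p,q] (with p < q) to q − p.
The 5×10 boundary matrix has rank 4 and Smith normal form diag(1,1,1,1).

The boundary map ∂_2: C_2 → C_1 sends each 2-simplex [p,q,r] to [q,r] − [p,r] + [p,q]. For instance
  ∂bcd = cd − bd + bc,
  ∂ace = ce − ae + ac.
This gives a 10×10 integer matrix of rank 6; reducing to Smith normal form yields diagonal entries (1,1,1,1,1,1).

Boundary ∂_3: C_3 → C_2 sends each 3-simplex σ to the alternating sum Σ_i (−1)^i (σ with its i-th vertex removed). For instance
  ∂abde = bde − ade + abe − abd,
  ∂abce = bce − ace + abe − abc.
As a 10×5 matrix over Z this has rank 4, with invariant factors (1,1,1,1).

Now H_k = ker ∂_k / im ∂_{k+1}, so:

  H_0: rank C_0 − rank ∂_1 = 5 − 4 = 1, and the invariant factors of ∂_1 are all 1, so H_0 ≅ Z.
  H_1: rank ker ∂_1 − rank ∂_2 = (10 − 4) − 6 = 0, and the invariant factors of ∂_2 are all 1, so H_1 ≅ 0.
  H_2: rank ker ∂_2 − rank ∂_3 = (10 − 6) − 4 = 0, and the invariant factors of ∂_3 are all 1, so H_2 ≅ 0.
  H_3: rank ker ∂_3 − rank ∂_4 = (5 − 4) − 0 = 1, and there is no ∂_4, so H_3 ≅ Z.

Hence the Betti numbers are b_0 = 1, b_1 = 0, b_2 = 0, b_3 = 1.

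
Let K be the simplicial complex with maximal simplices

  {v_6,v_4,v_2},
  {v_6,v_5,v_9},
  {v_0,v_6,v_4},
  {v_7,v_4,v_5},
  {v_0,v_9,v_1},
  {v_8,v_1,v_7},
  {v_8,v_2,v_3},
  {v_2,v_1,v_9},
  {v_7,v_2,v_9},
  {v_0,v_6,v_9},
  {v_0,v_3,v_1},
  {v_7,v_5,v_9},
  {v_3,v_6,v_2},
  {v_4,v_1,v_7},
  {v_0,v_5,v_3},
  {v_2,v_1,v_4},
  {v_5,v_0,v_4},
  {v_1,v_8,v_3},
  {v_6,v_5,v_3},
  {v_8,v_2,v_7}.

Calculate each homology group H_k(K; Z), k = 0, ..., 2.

H_0 = Z,  H_1 = Z ⊕ Z/2,  H_2 = 0.

Order the vertices as v_0 < v_1 < v_2 < v_3 < v_4 < v_5 < v_6 < v_7 < v_8 < v_9. Listing each simplex with vertices in this order, K has dimension 2 with simplices:

  0-simplices (10): [v_0], [v_1], [v_2], [v_3], [v_4], [v_5], [v_6], [v_7], [v_8], [v_9]
  1-simplices (30): (30 of them)
  2-simplices (20): (20 of them)

giving chain groups C_0 ≅ Z^10, C_1 ≅ Z^30, C_2 ≅ Z^20.

The boundary map ∂_1: C_1 → C_0 sends each edge [p,q] (with p < q) to q − p. For instance
  ∂[v_1,v_7] = [v_7] − [v_1].
This gives a 10×30 integer matrix of rank 9; reducing to Smith normal form yields diagonal entries (1,1,1,1,1,1,1,1,1).

The boundary map ∂_2: C_2 → C_1 maps a triangle to the signed sum of its edges. For instance
  ∂[v_0,v_6,v_9] = [v_6,v_9] − [v_0,v_9] + [v_0,v_6],
  ∂[v_2,v_3,v_8] = [v_3,v_8] − [v_2,v_8] + [v_2,v_3].
The 30×20 boundary matrix has rank 20 and Smith normal form diag(1,1,1,1,1,1,1,1,1,1,1,1,1,1,1,1,1,1,1,2).

Computing H_k = (kernel of ∂_k) / (image of ∂_{k+1}):

  H_0: rank C_0 − rank ∂_1 = 10 − 9 = 1, and the invariant factors of ∂_1 are all 1, so H_0 = Z.
  H_1: rank ker ∂_1 − rank ∂_2 = (30 − 9) − 20 = 1, and ∂_2 has invariant factor 2 > 1, so H_1 = Z ⊕ Z/2.
  H_2: rank ker ∂_2 − rank ∂_3 = (20 − 20) − 0 = 0, and there is no ∂_3, so H_2 = 0.

As a check, the Euler characteristic is 10 − 30 + 20 = 0, which agrees with 1 − 1 + 0 = 0.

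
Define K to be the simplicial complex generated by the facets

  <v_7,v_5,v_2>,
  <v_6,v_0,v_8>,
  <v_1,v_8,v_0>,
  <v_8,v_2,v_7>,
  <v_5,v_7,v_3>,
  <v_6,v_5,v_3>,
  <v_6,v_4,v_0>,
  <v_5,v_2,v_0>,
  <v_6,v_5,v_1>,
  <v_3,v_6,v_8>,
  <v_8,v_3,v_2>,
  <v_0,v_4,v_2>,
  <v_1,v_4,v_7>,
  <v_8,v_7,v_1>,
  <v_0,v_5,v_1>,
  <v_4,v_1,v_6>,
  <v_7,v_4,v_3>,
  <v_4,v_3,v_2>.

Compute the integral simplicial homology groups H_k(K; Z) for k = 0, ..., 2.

Fix the vertex order v_0 < v_1 < v_2 < v_3 < v_4 < v_5 < v_6 < v_7 < v_8 and write every simplex with vertices in increasing order. Then dim K = 2 and the simplices of K are:

  0-simplices (9): [v_0], [v_1], [v_2], [v_3], [v_4], [v_5], [v_6], [v_7], [v_8]
  1-simplices (27): (27 of them)
  2-simplices (18): (18 of them)

giving chain groups C_0 ≅ Z^9, C_1 ≅ Z^27, C_2 ≅ Z^18.

Boundary ∂_1: C_1 → C_0 is given by ∂[p,q] = [q] − [p]. For instance
  ∂[v_1,v_7] = [v_7] − [v_1].
The 9×27 boundary matrix has rank 8 and Smith normal form diag(1,1,1,1,1,1,1,1).

∂_2: C_2 → C_1 sends each 2-simplex [p,q,r] to [q,r] − [p,r] + [p,q]. For instance
  ∂[v_1,v_5,v_6] = [v_5,v_6] − [v_1,v_6] + [v_1,v_5],
  ∂[v_0,v_2,v_4] = [v_2,v_4] − [v_0,v_4] + [v_0,v_2].
The resulting 27×18 matrix has rank 18, and its Smith normal form has invariant factors (1,1,1,1,1,1,1,1,1,1,1,1,1,1,1,1,1,2).

From H_k ≅ ker(∂_k) / im(∂_{k+1}) we obtain:

  H_0: rank C_0 − rank ∂_1 = 9 − 8 = 1, and the invariant factors of ∂_1 are all 1, so H_0 ≅ Z.
  H_1: rank ker ∂_1 − rank ∂_2 = (27 − 8) − 18 = 1, and ∂_2 has invariant factor 2 > 1, so H_1 ≅ Z ⊕ Z/2.
  H_2: rank ker ∂_2 − rank ∂_3 = (18 − 18) − 0 = 0, and there is no ∂_3, so H_2 ≅ 0.

H_0 ≅ Z,  H_1 ≅ Z ⊕ Z/2,  H_2 = 0.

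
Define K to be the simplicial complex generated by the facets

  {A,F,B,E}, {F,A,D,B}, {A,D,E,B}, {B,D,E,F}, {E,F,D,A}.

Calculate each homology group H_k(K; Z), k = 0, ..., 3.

We work with the vertex ordering A < B < D < E < F. The simplices of K, each written with vertices in increasing order, are:

  0-simplices (5): A, B, D, E, F
  1-simplices (10): AB, AD, AE, AF, BD, BE, BF, DE, DF, EF
  2-simplices (10): ABD, ABE, ABF, ADE, ADF, AEF, BDE, BDF, BEF, DEF
  3-simplices (5): ABDE, ABDF, ABEF, ADEF, BDEF

Hence C_0 ≅ Z^5, C_1 ≅ Z^10, C_2 ≅ Z^10, C_3 ≅ Z^5.

Boundary ∂_1: C_1 → C_0 sends each edge [p,q] (with p < q) to q − p.
As a 5×10 matrix over Z this has rank 4, with invariant factors (1,1,1,1).

Boundary ∂_2: C_2 → C_1 acts by ∂[p,q,r] = [q,r] − [p,r] + [p,q]. For instance
  ∂ADE = DE − AE + AD,
  ∂ABE = BE − AE + AB.
As a 10×10 matrix over Z this has rank 6, with invariant factors (1,1,1,1,1,1).

∂_3: C_3 → C_2 sends each 3-simplex σ to the alternating sum Σ_i (−1)^i (σ with its i-th vertex removed). For instance
  ∂ADEF = DEF − AEF + ADF − ADE,
  ∂ABDF = BDF − ADF + ABF − ABD.
The 10×5 boundary matrix has rank 4 and Smith normal form diag(1,1,1,1).

Reading off H_k = ker ∂_k / im ∂_{k+1}:

  H_0: rank C_0 − rank ∂_1 = 5 − 4 = 1, and the invariant factors of ∂_1 are all 1, so H_0 = Z.
  H_1: rank ker ∂_1 − rank ∂_2 = (10 − 4) − 6 = 0, and the invariant factors of ∂_2 are all 1, so H_1 = 0.
  H_2: rank ker ∂_2 − rank ∂_3 = (10 − 6) − 4 = 0, and the invariant factors of ∂_3 are all 1, so H_2 = 0.
  H_3: rank ker ∂_3 − rank ∂_4 = (5 − 4) − 0 = 1, and there is no ∂_4, so H_3 = Z.

As a check, the Euler characteristic is 5 − 10 + 10 − 5 = 0, which agrees with 1 − 0 + 0 − 1 = 0.
(K is a triangulation of the 3-sphere S^3.)

H_0 ≅ Z,  H_1 = 0,  H_2 = 0,  H_3 ≅ Z.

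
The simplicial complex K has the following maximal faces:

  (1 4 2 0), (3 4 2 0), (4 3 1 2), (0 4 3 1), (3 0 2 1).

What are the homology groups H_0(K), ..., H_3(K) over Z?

H_0 = Z,  H_1 = 0,  H_2 = 0,  H_3 = Z.

Fix the vertex order 0 < 1 < 2 < 3 < 4 and write every simplex with vertices in increasing order. Then dim K = 3 and the simplices of K are:

  0-simplices (5): [0], [1], [2], [3], [4]
  1-simplices (10): [0,1], [0,2], [0,3], [0,4], [1,2], [1,3], [1,4], [2,3], [2,4], [3,4]
  2-simplices (10): [0,1,2], [0,1,3], [0,1,4], [0,2,3], [0,2,4], [0,3,4], [1,2,3], [1,2,4], [1,3,4], [2,3,4]
  3-simplices (5): [0,1,2,3], [0,1,2,4], [0,1,3,4], [0,2,3,4], [1,2,3,4]

so the chain groups are C_0 ≅ Z^5, C_1 ≅ Z^10, C_2 ≅ Z^10, C_3 ≅ Z^5.

Boundary ∂_1: C_1 → C_0 is given by ∂[p,q] = [q] − [p].
The 5×10 boundary matrix has rank 4 and Smith normal form diag(1,1,1,1).

∂_2: C_2 → C_1 maps a triangle to the signed sum of its edges. For instance
  ∂[1,3,4] = [3,4] − [1,4] + [1,3],
  ∂[0,1,4] = [1,4] − [0,4] + [0,1].
As a 10×10 matrix over Z this has rank 6, with invariant factors (1,1,1,1,1,1).

∂_3: C_3 → C_2 sends each 3-simplex σ to the alternating sum Σ_i (−1)^i (σ with its i-th vertex removed). For instance
  ∂[0,1,2,3] = [1,2,3] − [0,2,3] + [0,1,3] − [0,1,2],
  ∂[0,1,3,4] = [1,3,4] − [0,3,4] + [0,1,4] − [0,1,3].
The 10×5 boundary matrix has rank 4 and Smith normal form diag(1,1,1,1).

From H_k ≅ ker(∂_k) / im(∂_{k+1}) we obtain:

  H_0: rank C_0 − rank ∂_1 = 5 − 4 = 1, and the invariant factors of ∂_1 are all 1, so H_0 ≅ Z.
  H_1: rank ker ∂_1 − rank ∂_2 = (10 − 4) − 6 = 0, and the invariant factors of ∂_2 are all 1, so H_1 ≅ 0.
  H_2: rank ker ∂_2 − rank ∂_3 = (10 − 6) − 4 = 0, and the invariant factors of ∂_3 are all 1, so H_2 ≅ 0.
  H_3: rank ker ∂_3 − rank ∂_4 = (5 − 4) − 0 = 1, and there is no ∂_4, so H_3 ≅ Z.

As a check, the Euler characteristic is 5 − 10 + 10 − 5 = 0, which agrees with 1 − 0 + 0 − 1 = 0.
(K is a triangulation of the 3-sphere S^3.)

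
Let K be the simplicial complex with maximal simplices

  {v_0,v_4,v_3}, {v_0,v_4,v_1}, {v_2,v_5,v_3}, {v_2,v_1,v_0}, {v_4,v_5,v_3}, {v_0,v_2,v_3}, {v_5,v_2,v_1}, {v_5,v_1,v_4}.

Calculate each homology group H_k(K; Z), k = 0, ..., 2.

Order the vertices as v_0 < v_1 < v_2 < v_3 < v_4 < v_5. Listing each simplex with vertices in this order, K has dimension 2 with simplices:

  0-simplices (6): [v_0], [v_1], [v_2], [v_3], [v_4], [v_5]
  1-simplices (12): [v_0,v_1], [v_0,v_2], [v_0,v_3], [v_0,v_4], [v_1,v_2], [v_1,v_4], [v_1,v_5], [v_2,v_3], [v_2,v_5], [v_3,v_4], [v_3,v_5], [v_4,v_5]
  2-simplices (8): [v_0,v_1,v_2], [v_0,v_1,v_4], [v_0,v_2,v_3], [v_0,v_3,v_4], [v_1,v_2,v_5], [v_1,v_4,v_5], [v_2,v_3,v_5], [v_3,v_4,v_5]

Hence C_0 ≅ Z^6, C_1 ≅ Z^12, C_2 ≅ Z^8.

Boundary ∂_1: C_1 → C_0 maps an edge to its endpoints' difference, ∂[p,q] = q − p. For instance
  ∂[v_0,v_4] = [v_4] − [v_0].
The 6×12 boundary matrix has rank 5 and Smith normal form diag(1,1,1,1,1).

∂_2: C_2 → C_1 sends each 2-simplex [p,q,r] to [q,r] − [p,r] + [p,q]. For instance
  ∂[v_2,v_3,v_5] = [v_3,v_5] − [v_2,v_5] + [v_2,v_3],
  ∂[v_0,v_2,v_3] = [v_2,v_3] − [v_0,v_3] + [v_0,v_2].
As a 12×8 matrix over Z this has rank 7, with invariant factors (1,1,1,1,1,1,1).

Computing H_k = (kernel of ∂_k) / (image of ∂_{k+1}):

  H_0: rank C_0 − rank ∂_1 = 6 − 5 = 1, and the invariant factors of ∂_1 are all 1, so H_0 = Z.
  H_1: rank ker ∂_1 − rank ∂_2 = (12 − 5) − 7 = 0, and the invariant factors of ∂_2 are all 1, so H_1 = 0.
  H_2: rank ker ∂_2 − rank ∂_3 = (8 − 7) − 0 = 1, and there is no ∂_3, so H_2 = Z.

H_0 = Z,  H_1 = 0,  H_2 = Z.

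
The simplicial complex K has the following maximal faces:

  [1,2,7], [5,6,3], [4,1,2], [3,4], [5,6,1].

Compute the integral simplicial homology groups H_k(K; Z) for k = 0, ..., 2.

Take the total order 1 < 2 < 3 < 4 < 5 < 6 < 7 on the vertex set. Then K (dimension 2) consists of the simplices:

  0-simplices (7): [1], [2], [3], [4], [5], [6], [7]
  1-simplices (11): [1,2], [1,4], [1,5], [1,6], [1,7], [2,4], [2,7], [3,4], [3,5], [3,6], [5,6]
  2-simplices (4): [1,2,4], [1,2,7], [1,5,6], [3,5,6]

Hence C_0 ≅ Z^7, C_1 ≅ Z^11, C_2 ≅ Z^4.

Boundary ∂_1: C_1 → C_0 sends each edge [p,q] (with p < q) to q − p.
As a 7×11 matrix over Z this has rank 6, with invariant factors (1,1,1,1,1,1).

Boundary ∂_2: C_2 → C_1 maps a triangle to the signed sum of its edges. For instance
  ∂[3,5,6] = [5,6] − [3,6] + [3,5],
  ∂[1,5,6] = [5,6] − [1,6] + [1,5].
This gives a 11×4 integer matrix of rank 4; reducing to Smith normal form yields diagonal entries (1,1,1,1).

Computing H_k = (kernel of ∂_k) / (image of ∂_{k+1}):

  H_0: rank C_0 − rank ∂_1 = 7 − 6 = 1, and the invariant factors of ∂_1 are all 1, so H_0 = Z.
  H_1: rank ker ∂_1 − rank ∂_2 = (11 − 6) − 4 = 1, and the invariant factors of ∂_2 are all 1, so H_1 = Z.
  H_2: rank ker ∂_2 − rank ∂_3 = (4 − 4) − 0 = 0, and there is no ∂_3, so H_2 = 0.

As a check, the Euler characteristic is 7 − 11 + 4 = 0, which agrees with 1 − 1 + 0 = 0.

H_0 ≅ Z,  H_1 ≅ Z,  H_2 = 0.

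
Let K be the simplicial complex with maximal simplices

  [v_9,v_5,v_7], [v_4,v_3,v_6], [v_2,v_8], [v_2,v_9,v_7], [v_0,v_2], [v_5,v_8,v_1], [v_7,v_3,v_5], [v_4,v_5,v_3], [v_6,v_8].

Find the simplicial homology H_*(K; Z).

Fix the vertex order v_0 < v_1 < v_2 < v_3 < v_4 < v_5 < v_6 < v_7 < v_8 < v_9 and write every simplex with vertices in increasing order. Then dim K = 2 and the simplices of K are:

  0-simplices (10): [v_0], [v_1], [v_2], [v_3], [v_4], [v_5], [v_6], [v_7], [v_8], [v_9]
  1-simplices (17): (17 of them)
  2-simplices (6): [v_1,v_5,v_8], [v_2,v_7,v_9], [v_3,v_4,v_5], [v_3,v_4,v_6], [v_3,v_5,v_7], [v_5,v_7,v_9]

giving chain groups C_0 ≅ Z^10, C_1 ≅ Z^17, C_2 ≅ Z^6.

The boundary map ∂_1: C_1 → C_0 sends each edge [p,q] (with p < q) to q − p. For instance
  ∂[v_5,v_7] = [v_7] − [v_5].
This gives a 10×17 integer matrix of rank 9; reducing to Smith normal form yields diagonal entries (1,1,1,1,1,1,1,1,1).

Boundary ∂_2: C_2 → C_1 sends each 2-simplex [p,q,r] to [q,r] − [p,r] + [p,q]. For instance
  ∂[v_1,v_5,v_8] = [v_5,v_8] − [v_1,v_8] + [v_1,v_5],
  ∂[v_2,v_7,v_9] = [v_7,v_9] − [v_2,v_9] + [v_2,v_7].
As a 17×6 matrix over Z this has rank 6, with invariant factors (1,1,1,1,1,1).

Reading off H_k = ker ∂_k / im ∂_{k+1}:

  H_0: rank C_0 − rank ∂_1 = 10 − 9 = 1, and the invariant factors of ∂_1 are all 1, so H_0 = Z.
  H_1: rank ker ∂_1 − rank ∂_2 = (17 − 9) − 6 = 2, and the invariant factors of ∂_2 are all 1, so H_1 = Z^2.
  H_2: rank ker ∂_2 − rank ∂_3 = (6 − 6) − 0 = 0, and there is no ∂_3, so H_2 = 0.

H_0 ≅ Z,  H_1 ≅ Z^2,  H_2 = 0.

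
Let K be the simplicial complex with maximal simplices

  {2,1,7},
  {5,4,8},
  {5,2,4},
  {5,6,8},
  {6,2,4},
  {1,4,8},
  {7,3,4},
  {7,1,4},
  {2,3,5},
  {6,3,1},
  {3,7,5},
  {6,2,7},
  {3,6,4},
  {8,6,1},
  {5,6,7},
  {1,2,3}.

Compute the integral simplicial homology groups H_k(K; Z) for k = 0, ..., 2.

H_0 ≅ Z,  H_1 ≅ Z^2,  H_2 ≅ Z.

Fix the vertex order 1 < 2 < 3 < 4 < 5 < 6 < 7 < 8 and write every simplex with vertices in increasing order. Then dim K = 2 and the simplices of K are:

  0-simplices (8): [1], [2], [3], [4], [5], [6], [7], [8]
  1-simplices (24): (24 of them)
  2-simplices (16): [1,2,3], [1,2,7], [1,3,6], [1,4,7], [1,4,8], [1,6,8], [2,3,5], [2,4,5], [2,4,6], [2,6,7], [3,4,6], [3,4,7], [3,5,7], [4,5,8], [5,6,7], [5,6,8]

Hence C_0 ≅ Z^8, C_1 ≅ Z^24, C_2 ≅ Z^16.

The boundary map ∂_1: C_1 → C_0 sends each edge [p,q] (with p < q) to q − p. For instance
  ∂[6,8] = [8] − [6].
As a 8×24 matrix over Z this has rank 7, with invariant factors (1,1,1,1,1,1,1).

The boundary map ∂_2: C_2 → C_1 sends each 2-simplex [p,q,r] to [q,r] − [p,r] + [p,q]. For instance
  ∂[5,6,7] = [6,7] − [5,7] + [5,6],
  ∂[5,6,8] = [6,8] − [5,8] + [5,6].
As a 24×16 matrix over Z this has rank 15, with invariant factors (1,1,1,1,1,1,1,1,1,1,1,1,1,1,1).

Now H_k = ker ∂_k / im ∂_{k+1}, so:

  H_0: rank C_0 − rank ∂_1 = 8 − 7 = 1, and the invariant factors of ∂_1 are all 1, so H_0 ≅ Z.
  H_1: rank ker ∂_1 − rank ∂_2 = (24 − 7) − 15 = 2, and the invariant factors of ∂_2 are all 1, so H_1 ≅ Z^2.
  H_2: rank ker ∂_2 − rank ∂_3 = (16 − 15) − 0 = 1, and there is no ∂_3, so H_2 ≅ Z.

As a check, the Euler characteristic is 8 − 24 + 16 = 0, which agrees with 1 − 2 + 1 = 0.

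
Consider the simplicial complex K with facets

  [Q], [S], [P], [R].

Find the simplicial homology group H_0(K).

H_0 ≅ Z^4.

Fix the vertex order P < Q < R < S and write every simplex with vertices in increasing order. Then dim K = 0 and the simplices of K are:

  0-simplices (4): P, Q, R, S

giving chain groups C_0 ≅ Z^4.

Computing H_k = (kernel of ∂_k) / (image of ∂_{k+1}):

  H_0: rank C_0 − rank ∂_1 = 4 − 0 = 4, and there is no ∂_1, so H_0 = Z^4.

(K is a triangulation of a set of 4 points.)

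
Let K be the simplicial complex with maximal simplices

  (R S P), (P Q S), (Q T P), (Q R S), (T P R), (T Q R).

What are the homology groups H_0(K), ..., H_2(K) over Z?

H_0 ≅ Z,  H_1 = 0,  H_2 ≅ Z.

K has 5 vertices, 9 edges, 6 triangles.
rank ∂_0 = 0, rank ∂_1 = 4 ⇒ b_0 = 5 − 0 − 4 = 1; all invariant factors of ∂_1 are 1 so no torsion. So H_0 ≅ Z.
rank ∂_1 = 4, rank ∂_2 = 5 ⇒ b_1 = 9 − 4 − 5 = 0; all invariant factors of ∂_2 are 1 so no torsion. So H_1 ≅ 0.
rank ∂_2 = 5, rank ∂_3 = 0 ⇒ b_2 = 6 − 5 − 0 = 1. So H_2 ≅ Z.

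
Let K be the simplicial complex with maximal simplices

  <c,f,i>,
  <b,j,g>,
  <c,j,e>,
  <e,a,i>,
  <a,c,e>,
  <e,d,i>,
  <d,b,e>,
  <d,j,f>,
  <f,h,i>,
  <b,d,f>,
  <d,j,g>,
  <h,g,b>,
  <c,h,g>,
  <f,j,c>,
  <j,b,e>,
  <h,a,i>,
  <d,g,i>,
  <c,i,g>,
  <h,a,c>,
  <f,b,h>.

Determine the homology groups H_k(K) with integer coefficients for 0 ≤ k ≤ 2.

Take the total order a < b < c < d < e < f < g < h < i < j on the vertex set. Then K (dimension 2) consists of the simplices:

  0-simplices (10): a, b, c, d, e, f, g, h, i, j
  1-simplices (30): ac, ae, ah, ai, bd, be, bf, bg, bh, bj, ce, cf, cg, ch, ci, cj, de, df, dg, di, dj, ei, ej, fh, fi, fj, gh, gi, gj, hi
  2-simplices (20): ace, ach, aei, ahi, bde, bdf, bej, bfh, bgh, bgj, cej, cfi, cfj, cgh, cgi, dei, dfj, dgi, dgj, fhi

so the chain groups are C_0 ≅ Z^10, C_1 ≅ Z^30, C_2 ≅ Z^20.

The boundary map ∂_1: C_1 → C_0 sends each edge [p,q] (with p < q) to q − p. For instance
  ∂ac = c − a.
The 10×30 boundary matrix has rank 9 and Smith normal form diag(1,1,1,1,1,1,1,1,1).

∂_2: C_2 → C_1 acts by ∂[p,q,r] = [q,r] − [p,r] + [p,q]. For instance
  ∂cgi = gi − ci + cg,
  ∂aei = ei − ai + ae.
This gives a 30×20 integer matrix of rank 20; reducing to Smith normal form yields diagonal entries (1,1,1,1,1,1,1,1,1,1,1,1,1,1,1,1,1,1,1,2).

From H_k ≅ ker(∂_k) / im(∂_{k+1}) we obtain:

  H_0: rank C_0 − rank ∂_1 = 10 − 9 = 1, and the invariant factors of ∂_1 are all 1, so H_0 ≅ Z.
  H_1: rank ker ∂_1 − rank ∂_2 = (30 − 9) − 20 = 1, and ∂_2 has invariant factor 2 > 1, so H_1 ≅ Z ⊕ Z_2.
  H_2: rank ker ∂_2 − rank ∂_3 = (20 − 20) − 0 = 0, and there is no ∂_3, so H_2 ≅ 0.

H_0 ≅ Z,  H_1 ≅ Z ⊕ Z_2,  H_2 = 0.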